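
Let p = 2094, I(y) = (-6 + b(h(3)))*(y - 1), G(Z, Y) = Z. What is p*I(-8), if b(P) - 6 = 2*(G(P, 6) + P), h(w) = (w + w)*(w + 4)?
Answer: -3166128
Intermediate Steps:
h(w) = 2*w*(4 + w) (h(w) = (2*w)*(4 + w) = 2*w*(4 + w))
b(P) = 6 + 4*P (b(P) = 6 + 2*(P + P) = 6 + 2*(2*P) = 6 + 4*P)
I(y) = -168 + 168*y (I(y) = (-6 + (6 + 4*(2*3*(4 + 3))))*(y - 1) = (-6 + (6 + 4*(2*3*7)))*(-1 + y) = (-6 + (6 + 4*42))*(-1 + y) = (-6 + (6 + 168))*(-1 + y) = (-6 + 174)*(-1 + y) = 168*(-1 + y) = -168 + 168*y)
p*I(-8) = 2094*(-168 + 168*(-8)) = 2094*(-168 - 1344) = 2094*(-1512) = -3166128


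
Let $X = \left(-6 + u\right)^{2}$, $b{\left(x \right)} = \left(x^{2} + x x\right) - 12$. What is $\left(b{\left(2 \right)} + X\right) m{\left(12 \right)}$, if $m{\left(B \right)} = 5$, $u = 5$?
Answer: $-15$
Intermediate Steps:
$b{\left(x \right)} = -12 + 2 x^{2}$ ($b{\left(x \right)} = \left(x^{2} + x^{2}\right) - 12 = 2 x^{2} - 12 = -12 + 2 x^{2}$)
$X = 1$ ($X = \left(-6 + 5\right)^{2} = \left(-1\right)^{2} = 1$)
$\left(b{\left(2 \right)} + X\right) m{\left(12 \right)} = \left(\left(-12 + 2 \cdot 2^{2}\right) + 1\right) 5 = \left(\left(-12 + 2 \cdot 4\right) + 1\right) 5 = \left(\left(-12 + 8\right) + 1\right) 5 = \left(-4 + 1\right) 5 = \left(-3\right) 5 = -15$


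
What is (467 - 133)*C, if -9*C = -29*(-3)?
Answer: -9686/3 ≈ -3228.7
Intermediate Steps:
C = -29/3 (C = -(-29)*(-3)/9 = -⅑*87 = -29/3 ≈ -9.6667)
(467 - 133)*C = (467 - 133)*(-29/3) = 334*(-29/3) = -9686/3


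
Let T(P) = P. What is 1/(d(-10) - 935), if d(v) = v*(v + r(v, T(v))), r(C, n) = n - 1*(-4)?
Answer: -1/775 ≈ -0.0012903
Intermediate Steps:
r(C, n) = 4 + n (r(C, n) = n + 4 = 4 + n)
d(v) = v*(4 + 2*v) (d(v) = v*(v + (4 + v)) = v*(4 + 2*v))
1/(d(-10) - 935) = 1/(2*(-10)*(2 - 10) - 935) = 1/(2*(-10)*(-8) - 935) = 1/(160 - 935) = 1/(-775) = -1/775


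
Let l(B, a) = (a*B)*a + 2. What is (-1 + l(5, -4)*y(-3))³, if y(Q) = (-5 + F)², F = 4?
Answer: 531441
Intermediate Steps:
y(Q) = 1 (y(Q) = (-5 + 4)² = (-1)² = 1)
l(B, a) = 2 + B*a² (l(B, a) = (B*a)*a + 2 = B*a² + 2 = 2 + B*a²)
(-1 + l(5, -4)*y(-3))³ = (-1 + (2 + 5*(-4)²)*1)³ = (-1 + (2 + 5*16)*1)³ = (-1 + (2 + 80)*1)³ = (-1 + 82*1)³ = (-1 + 82)³ = 81³ = 531441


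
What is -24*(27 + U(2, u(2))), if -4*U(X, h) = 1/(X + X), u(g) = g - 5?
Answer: -1293/2 ≈ -646.50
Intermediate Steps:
u(g) = -5 + g
U(X, h) = -1/(8*X) (U(X, h) = -1/(4*(X + X)) = -1/(2*X)/4 = -1/(8*X))
-24*(27 + U(2, u(2))) = -24*(27 - 1/8/2) = -24*(27 - 1/8*1/2) = -24*(27 - 1/16) = -24*431/16 = -1293/2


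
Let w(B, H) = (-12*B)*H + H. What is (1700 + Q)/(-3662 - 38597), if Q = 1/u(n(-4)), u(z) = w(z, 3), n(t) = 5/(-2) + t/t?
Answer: -13843/344109 ≈ -0.040229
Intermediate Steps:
n(t) = -3/2 (n(t) = 5*(-1/2) + 1 = -5/2 + 1 = -3/2)
w(B, H) = H - 12*B*H (w(B, H) = -12*B*H + H = H - 12*B*H)
u(z) = 3 - 36*z (u(z) = 3*(1 - 12*z) = 3 - 36*z)
Q = 1/57 (Q = 1/(3 - 36*(-3/2)) = 1/(3 + 54) = 1/57 ≈ 0.017544)
(1700 + Q)/(-3662 - 38597) = (1700 + 1/57)/(-3662 - 38597) = (96901/57)/(-42259) = (96901/57)*(-1/42259) = -13843/344109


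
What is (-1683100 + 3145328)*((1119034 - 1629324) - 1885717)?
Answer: -3503508523596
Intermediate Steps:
(-1683100 + 3145328)*((1119034 - 1629324) - 1885717) = 1462228*(-510290 - 1885717) = 1462228*(-2396007) = -3503508523596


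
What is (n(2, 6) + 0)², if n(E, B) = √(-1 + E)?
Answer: 1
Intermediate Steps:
(n(2, 6) + 0)² = (√(-1 + 2) + 0)² = (√1 + 0)² = (1 + 0)² = 1² = 1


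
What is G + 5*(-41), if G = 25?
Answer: -180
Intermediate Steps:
G + 5*(-41) = 25 + 5*(-41) = 25 - 205 = -180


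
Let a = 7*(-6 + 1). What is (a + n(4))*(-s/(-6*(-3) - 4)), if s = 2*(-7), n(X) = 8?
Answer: -27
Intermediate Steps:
s = -14
a = -35 (a = 7*(-5) = -35)
(a + n(4))*(-s/(-6*(-3) - 4)) = (-35 + 8)*(-(-14)/(-6*(-3) - 4)) = -(-27)*(-14/(18 - 4)) = -(-27)*(-14/14) = -(-27)*(-14*1/14) = -(-27)*(-1) = -27*1 = -27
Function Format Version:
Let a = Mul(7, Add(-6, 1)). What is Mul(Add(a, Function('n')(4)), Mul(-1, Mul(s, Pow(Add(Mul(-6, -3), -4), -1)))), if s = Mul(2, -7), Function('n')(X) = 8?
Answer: -27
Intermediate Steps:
s = -14
a = -35 (a = Mul(7, -5) = -35)
Mul(Add(a, Function('n')(4)), Mul(-1, Mul(s, Pow(Add(Mul(-6, -3), -4), -1)))) = Mul(Add(-35, 8), Mul(-1, Mul(-14, Pow(Add(Mul(-6, -3), -4), -1)))) = Mul(-27, Mul(-1, Mul(-14, Pow(Add(18, -4), -1)))) = Mul(-27, Mul(-1, Mul(-14, Pow(14, -1)))) = Mul(-27, Mul(-1, Mul(-14, Rational(1, 14)))) = Mul(-27, Mul(-1, -1)) = Mul(-27, 1) = -27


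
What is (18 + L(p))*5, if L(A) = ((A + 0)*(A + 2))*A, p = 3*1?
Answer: 315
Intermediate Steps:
p = 3
L(A) = A²*(2 + A) (L(A) = (A*(2 + A))*A = A²*(2 + A))
(18 + L(p))*5 = (18 + 3²*(2 + 3))*5 = (18 + 9*5)*5 = (18 + 45)*5 = 63*5 = 315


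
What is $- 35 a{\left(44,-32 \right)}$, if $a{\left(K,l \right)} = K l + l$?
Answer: $50400$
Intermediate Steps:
$a{\left(K,l \right)} = l + K l$
$- 35 a{\left(44,-32 \right)} = - 35 \left(- 32 \left(1 + 44\right)\right) = - 35 \left(\left(-32\right) 45\right) = \left(-35\right) \left(-1440\right) = 50400$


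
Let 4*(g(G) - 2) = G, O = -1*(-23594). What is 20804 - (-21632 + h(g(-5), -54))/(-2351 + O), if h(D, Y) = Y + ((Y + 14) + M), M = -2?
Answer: 4556300/219 ≈ 20805.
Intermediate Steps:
O = 23594
g(G) = 2 + G/4
h(D, Y) = 12 + 2*Y (h(D, Y) = Y + ((Y + 14) - 2) = Y + ((14 + Y) - 2) = Y + (12 + Y) = 12 + 2*Y)
20804 - (-21632 + h(g(-5), -54))/(-2351 + O) = 20804 - (-21632 + (12 + 2*(-54)))/(-2351 + 23594) = 20804 - (-21632 + (12 - 108))/21243 = 20804 - (-21632 - 96)/21243 = 20804 - (-21728)/21243 = 20804 - 1*(-224/219) = 20804 + 224/219 = 4556300/219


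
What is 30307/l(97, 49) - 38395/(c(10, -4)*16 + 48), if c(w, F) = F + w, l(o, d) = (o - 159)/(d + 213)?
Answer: -572901493/4464 ≈ -1.2834e+5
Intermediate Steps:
l(o, d) = (-159 + o)/(213 + d)
30307/l(97, 49) - 38395/(c(10, -4)*16 + 48) = 30307/(((-159 + 97)/(213 + 49))) - 38395/((-4 + 10)*16 + 48) = 30307/((-62/262)) - 38395/(6*16 + 48) = 30307/(((1/262)*(-62))) - 38395/(96 + 48) = 30307/(-31/131) - 38395/144 = 30307*(-131/31) - 38395*1/144 = -3970217/31 - 38395/144 = -572901493/4464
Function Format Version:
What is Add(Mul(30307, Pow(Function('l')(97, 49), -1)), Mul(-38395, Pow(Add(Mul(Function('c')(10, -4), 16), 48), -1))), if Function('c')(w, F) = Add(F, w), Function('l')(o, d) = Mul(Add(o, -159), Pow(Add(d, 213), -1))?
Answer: Rational(-572901493, 4464) ≈ -1.2834e+5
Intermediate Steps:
Function('l')(o, d) = Mul(Pow(Add(213, d), -1), Add(-159, o)) (Function('l')(o, d) = Mul(Add(-159, o), Pow(Add(213, d), -1)) = Mul(Pow(Add(213, d), -1), Add(-159, o)))
Add(Mul(30307, Pow(Function('l')(97, 49), -1)), Mul(-38395, Pow(Add(Mul(Function('c')(10, -4), 16), 48), -1))) = Add(Mul(30307, Pow(Mul(Pow(Add(213, 49), -1), Add(-159, 97)), -1)), Mul(-38395, Pow(Add(Mul(Add(-4, 10), 16), 48), -1))) = Add(Mul(30307, Pow(Mul(Pow(262, -1), -62), -1)), Mul(-38395, Pow(Add(Mul(6, 16), 48), -1))) = Add(Mul(30307, Pow(Mul(Rational(1, 262), -62), -1)), Mul(-38395, Pow(Add(96, 48), -1))) = Add(Mul(30307, Pow(Rational(-31, 131), -1)), Mul(-38395, Pow(144, -1))) = Add(Mul(30307, Rational(-131, 31)), Mul(-38395, Rational(1, 144))) = Add(Rational(-3970217, 31), Rational(-38395, 144)) = Rational(-572901493, 4464)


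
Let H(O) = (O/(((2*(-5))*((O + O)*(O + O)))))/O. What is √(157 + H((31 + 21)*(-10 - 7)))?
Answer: 9*√605869590/17680 ≈ 12.530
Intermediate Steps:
H(O) = -1/(40*O²) (H(O) = (O/((-10*2*O*2*O)))/O = (O/((-40*O²)))/O = (O*(-1/(40*O²)))/O = (-1/(40*O))/O = -1/(40*O²))
√(157 + H((31 + 21)*(-10 - 7))) = √(157 - 1/((-10 - 7)²*(31 + 21)²)/40) = √(157 - 1/(40*(52*(-17))²)) = √(157 - 1/40/(-884)²) = √(157 - 1/40*1/781456) = √(157 - 1/31258240) = √(4907543679/31258240) = 9*√605869590/17680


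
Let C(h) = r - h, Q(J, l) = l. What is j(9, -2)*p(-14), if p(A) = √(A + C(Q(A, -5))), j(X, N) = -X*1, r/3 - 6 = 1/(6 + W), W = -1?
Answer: -36*√15/5 ≈ -27.885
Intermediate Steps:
r = 93/5 (r = 18 + 3/(6 - 1) = 18 + 3/5 = 18 + 3*(⅕) = 18 + ⅗ = 93/5 ≈ 18.600)
C(h) = 93/5 - h
j(X, N) = -X
p(A) = √(118/5 + A) (p(A) = √(A + (93/5 - 1*(-5))) = √(A + (93/5 + 5)) = √(A + 118/5) = √(118/5 + A))
j(9, -2)*p(-14) = (-1*9)*(√(590 + 25*(-14))/5) = -9*√(590 - 350)/5 = -9*√240/5 = -9*4*√15/5 = -36*√15/5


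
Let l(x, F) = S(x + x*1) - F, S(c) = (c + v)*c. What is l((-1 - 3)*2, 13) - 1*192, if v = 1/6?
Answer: 145/3 ≈ 48.333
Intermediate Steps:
v = ⅙ ≈ 0.16667
S(c) = c*(⅙ + c) (S(c) = (c + ⅙)*c = (⅙ + c)*c = c*(⅙ + c))
l(x, F) = -F + 2*x*(⅙ + 2*x) (l(x, F) = (x + x*1)*(⅙ + (x + x*1)) - F = (x + x)*(⅙ + (x + x)) - F = (2*x)*(⅙ + 2*x) - F = 2*x*(⅙ + 2*x) - F = -F + 2*x*(⅙ + 2*x))
l((-1 - 3)*2, 13) - 1*192 = (-1*13 + 4*((-1 - 3)*2)² + ((-1 - 3)*2)/3) - 1*192 = (-13 + 4*(-4*2)² + (-4*2)/3) - 192 = (-13 + 4*(-8)² + (⅓)*(-8)) - 192 = (-13 + 4*64 - 8/3) - 192 = (-13 + 256 - 8/3) - 192 = 721/3 - 192 = 145/3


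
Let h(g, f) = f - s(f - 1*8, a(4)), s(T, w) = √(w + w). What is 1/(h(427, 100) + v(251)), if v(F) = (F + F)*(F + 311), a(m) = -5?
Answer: 141112/39825193093 + I*√10/79650386186 ≈ 3.5433e-6 + 3.9702e-11*I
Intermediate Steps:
v(F) = 2*F*(311 + F) (v(F) = (2*F)*(311 + F) = 2*F*(311 + F))
s(T, w) = √2*√w (s(T, w) = √(2*w) = √2*√w)
h(g, f) = f - I*√10 (h(g, f) = f - √2*√(-5) = f - √2*I*√5 = f - I*√10)
1/(h(427, 100) + v(251)) = 1/((100 - I*√10) + 2*251*(311 + 251)) = 1/((100 - I*√10) + 2*251*562) = 1/((100 - I*√10) + 282124) = 1/(282224 - I*√10)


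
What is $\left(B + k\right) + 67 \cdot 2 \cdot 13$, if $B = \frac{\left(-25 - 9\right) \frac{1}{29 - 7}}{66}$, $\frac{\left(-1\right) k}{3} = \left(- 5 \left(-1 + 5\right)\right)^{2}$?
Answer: $\frac{393475}{726} \approx 541.98$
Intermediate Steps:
$k = -1200$ ($k = - 3 \left(- 5 \left(-1 + 5\right)\right)^{2} = - 3 \left(\left(-5\right) 4\right)^{2} = - 3 \left(-20\right)^{2} = \left(-3\right) 400 = -1200$)
$B = - \frac{17}{726}$ ($B = - \frac{34}{22} \cdot \frac{1}{66} = \left(-34\right) \frac{1}{22} \cdot \frac{1}{66} = \left(- \frac{17}{11}\right) \frac{1}{66} = - \frac{17}{726} \approx -0.023416$)
$\left(B + k\right) + 67 \cdot 2 \cdot 13 = \left(- \frac{17}{726} - 1200\right) + 67 \cdot 2 \cdot 13 = - \frac{871217}{726} + 67 \cdot 26 = - \frac{871217}{726} + 1742 = \frac{393475}{726}$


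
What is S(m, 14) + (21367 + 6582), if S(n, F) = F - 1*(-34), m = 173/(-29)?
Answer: 27997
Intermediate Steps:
m = -173/29 (m = 173*(-1/29) = -173/29 ≈ -5.9655)
S(n, F) = 34 + F (S(n, F) = F + 34 = 34 + F)
S(m, 14) + (21367 + 6582) = (34 + 14) + (21367 + 6582) = 48 + 27949 = 27997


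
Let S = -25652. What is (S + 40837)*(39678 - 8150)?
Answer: 478752680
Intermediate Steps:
(S + 40837)*(39678 - 8150) = (-25652 + 40837)*(39678 - 8150) = 15185*31528 = 478752680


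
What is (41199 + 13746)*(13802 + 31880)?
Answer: 2509997490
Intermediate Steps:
(41199 + 13746)*(13802 + 31880) = 54945*45682 = 2509997490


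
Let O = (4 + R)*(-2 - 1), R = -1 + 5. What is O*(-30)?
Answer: 720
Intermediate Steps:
R = 4
O = -24 (O = (4 + 4)*(-2 - 1) = 8*(-3) = -24)
O*(-30) = -24*(-30) = 720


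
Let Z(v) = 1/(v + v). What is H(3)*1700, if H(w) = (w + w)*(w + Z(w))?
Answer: 32300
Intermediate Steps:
Z(v) = 1/(2*v)
H(w) = 2*w*(w + 1/(2*w)) (H(w) = (w + w)*(w + 1/(2*w)) = (2*w)*(w + 1/(2*w)) = 2*w*(w + 1/(2*w)))
H(3)*1700 = (1 + 2*3²)*1700 = (1 + 2*9)*1700 = (1 + 18)*1700 = 19*1700 = 32300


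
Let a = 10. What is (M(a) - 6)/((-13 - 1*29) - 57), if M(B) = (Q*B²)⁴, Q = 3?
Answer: -2699999998/33 ≈ -8.1818e+7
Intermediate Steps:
M(B) = 81*B⁸ (M(B) = (3*B²)⁴ = 81*B⁸)
(M(a) - 6)/((-13 - 1*29) - 57) = (81*10⁸ - 6)/((-13 - 1*29) - 57) = (81*100000000 - 6)/((-13 - 29) - 57) = (8100000000 - 6)/(-42 - 57) = 8099999994/(-99) = -1/99*8099999994 = -2699999998/33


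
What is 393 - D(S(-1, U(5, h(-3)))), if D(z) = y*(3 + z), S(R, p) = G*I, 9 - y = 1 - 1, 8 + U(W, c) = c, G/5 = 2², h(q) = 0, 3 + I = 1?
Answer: 726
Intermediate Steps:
I = -2 (I = -3 + 1 = -2)
G = 20 (G = 5*2² = 5*4 = 20)
U(W, c) = -8 + c
y = 9 (y = 9 - (1 - 1) = 9 - 1*0 = 9 + 0 = 9)
S(R, p) = -40 (S(R, p) = 20*(-2) = -40)
D(z) = 27 + 9*z (D(z) = 9*(3 + z) = 27 + 9*z)
393 - D(S(-1, U(5, h(-3)))) = 393 - (27 + 9*(-40)) = 393 - (27 - 360) = 393 - 1*(-333) = 393 + 333 = 726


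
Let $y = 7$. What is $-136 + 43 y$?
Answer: $165$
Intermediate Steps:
$-136 + 43 y = -136 + 43 \cdot 7 = -136 + 301 = 165$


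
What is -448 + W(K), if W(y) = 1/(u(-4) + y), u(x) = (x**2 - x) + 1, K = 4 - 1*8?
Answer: -7615/17 ≈ -447.94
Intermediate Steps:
K = -4 (K = 4 - 8 = -4)
u(x) = 1 + x**2 - x
W(y) = 1/(21 + y) (W(y) = 1/((1 + (-4)**2 - 1*(-4)) + y) = 1/((1 + 16 + 4) + y) = 1/(21 + y))
-448 + W(K) = -448 + 1/(21 - 4) = -448 + 1/17 = -7615/17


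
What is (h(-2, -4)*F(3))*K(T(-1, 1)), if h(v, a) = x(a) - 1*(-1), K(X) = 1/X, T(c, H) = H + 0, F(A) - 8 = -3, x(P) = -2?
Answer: -5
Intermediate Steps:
F(A) = 5 (F(A) = 8 - 3 = 5)
T(c, H) = H
K(X) = 1/X
h(v, a) = -1 (h(v, a) = -2 - 1*(-1) = -2 + 1 = -1)
(h(-2, -4)*F(3))*K(T(-1, 1)) = -1*5/1 = -5*1 = -5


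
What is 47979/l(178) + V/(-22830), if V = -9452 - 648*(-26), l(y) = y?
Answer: 547022041/2031870 ≈ 269.22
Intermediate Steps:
V = 7396 (V = -9452 - 1*(-16848) = -9452 + 16848 = 7396)
47979/l(178) + V/(-22830) = 47979/178 + 7396/(-22830) = 47979*(1/178) + 7396*(-1/22830) = 47979/178 - 3698/11415 = 547022041/2031870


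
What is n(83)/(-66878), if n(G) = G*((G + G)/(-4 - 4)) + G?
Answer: 6557/267512 ≈ 0.024511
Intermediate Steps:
n(G) = G - G²/4 (n(G) = G*((2*G)/(-8)) + G = G*((2*G)*(-⅛)) + G = G*(-G/4) + G = -G²/4 + G = G - G²/4)
n(83)/(-66878) = ((¼)*83*(4 - 1*83))/(-66878) = ((¼)*83*(4 - 83))*(-1/66878) = ((¼)*83*(-79))*(-1/66878) = -6557/4*(-1/66878) = 6557/267512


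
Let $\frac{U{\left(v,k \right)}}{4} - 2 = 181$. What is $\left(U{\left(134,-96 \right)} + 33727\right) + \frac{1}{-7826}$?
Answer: $\frac{269676133}{7826} \approx 34459.0$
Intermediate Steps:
$U{\left(v,k \right)} = 732$ ($U{\left(v,k \right)} = 8 + 4 \cdot 181 = 8 + 724 = 732$)
$\left(U{\left(134,-96 \right)} + 33727\right) + \frac{1}{-7826} = \left(732 + 33727\right) + \frac{1}{-7826} = 34459 - \frac{1}{7826} = \frac{269676133}{7826}$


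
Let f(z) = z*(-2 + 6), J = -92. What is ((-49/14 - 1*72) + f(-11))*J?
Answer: 10994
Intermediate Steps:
f(z) = 4*z (f(z) = z*4 = 4*z)
((-49/14 - 1*72) + f(-11))*J = ((-49/14 - 1*72) + 4*(-11))*(-92) = ((-49*1/14 - 72) - 44)*(-92) = ((-7/2 - 72) - 44)*(-92) = (-151/2 - 44)*(-92) = -239/2*(-92) = 10994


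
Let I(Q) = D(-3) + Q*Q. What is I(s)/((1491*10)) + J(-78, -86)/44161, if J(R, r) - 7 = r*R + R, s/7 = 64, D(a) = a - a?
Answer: 640160501/47031465 ≈ 13.611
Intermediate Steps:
D(a) = 0
s = 448 (s = 7*64 = 448)
I(Q) = Q**2 (I(Q) = 0 + Q*Q = 0 + Q**2 = Q**2)
J(R, r) = 7 + R + R*r (J(R, r) = 7 + (r*R + R) = 7 + (R*r + R) = 7 + (R + R*r) = 7 + R + R*r)
I(s)/((1491*10)) + J(-78, -86)/44161 = 448**2/((1491*10)) + (7 - 78 - 78*(-86))/44161 = 200704/14910 + (7 - 78 + 6708)*(1/44161) = 200704*(1/14910) + 6637*(1/44161) = 14336/1065 + 6637/44161 = 640160501/47031465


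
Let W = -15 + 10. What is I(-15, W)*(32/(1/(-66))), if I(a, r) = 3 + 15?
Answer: -38016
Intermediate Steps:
W = -5
I(a, r) = 18
I(-15, W)*(32/(1/(-66))) = 18*(32/(1/(-66))) = 18*(32/(-1/66)) = 18*(32*(-66)) = 18*(-2112) = -38016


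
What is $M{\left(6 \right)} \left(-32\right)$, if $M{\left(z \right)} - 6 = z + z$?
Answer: $-576$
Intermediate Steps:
$M{\left(z \right)} = 6 + 2 z$ ($M{\left(z \right)} = 6 + \left(z + z\right) = 6 + 2 z$)
$M{\left(6 \right)} \left(-32\right) = \left(6 + 2 \cdot 6\right) \left(-32\right) = \left(6 + 12\right) \left(-32\right) = 18 \left(-32\right) = -576$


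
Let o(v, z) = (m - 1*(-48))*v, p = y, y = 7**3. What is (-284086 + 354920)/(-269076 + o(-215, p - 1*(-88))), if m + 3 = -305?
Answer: -35417/106588 ≈ -0.33228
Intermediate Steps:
m = -308 (m = -3 - 305 = -308)
y = 343
p = 343
o(v, z) = -260*v (o(v, z) = (-308 - 1*(-48))*v = (-308 + 48)*v = -260*v)
(-284086 + 354920)/(-269076 + o(-215, p - 1*(-88))) = (-284086 + 354920)/(-269076 - 260*(-215)) = 70834/(-269076 + 55900) = 70834/(-213176) = 70834*(-1/213176) = -35417/106588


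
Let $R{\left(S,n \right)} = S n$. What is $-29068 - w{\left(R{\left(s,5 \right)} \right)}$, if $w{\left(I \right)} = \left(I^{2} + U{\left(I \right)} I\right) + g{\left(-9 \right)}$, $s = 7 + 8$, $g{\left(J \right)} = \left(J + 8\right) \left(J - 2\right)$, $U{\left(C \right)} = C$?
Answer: $-40329$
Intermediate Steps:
$g{\left(J \right)} = \left(-2 + J\right) \left(8 + J\right)$ ($g{\left(J \right)} = \left(8 + J\right) \left(-2 + J\right) = \left(-2 + J\right) \left(8 + J\right)$)
$s = 15$
$w{\left(I \right)} = 11 + 2 I^{2}$ ($w{\left(I \right)} = \left(I^{2} + I I\right) + \left(-16 + \left(-9\right)^{2} + 6 \left(-9\right)\right) = \left(I^{2} + I^{2}\right) - -11 = 2 I^{2} + 11 = 11 + 2 I^{2}$)
$-29068 - w{\left(R{\left(s,5 \right)} \right)} = -29068 - \left(11 + 2 \left(15 \cdot 5\right)^{2}\right) = -29068 - \left(11 + 2 \cdot 75^{2}\right) = -29068 - \left(11 + 2 \cdot 5625\right) = -29068 - \left(11 + 11250\right) = -29068 - 11261 = -40329$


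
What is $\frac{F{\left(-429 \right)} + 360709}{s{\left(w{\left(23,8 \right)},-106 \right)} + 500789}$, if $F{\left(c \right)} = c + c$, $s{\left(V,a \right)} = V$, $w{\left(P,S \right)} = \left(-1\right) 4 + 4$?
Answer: $\frac{359851}{500789} \approx 0.71857$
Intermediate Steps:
$w{\left(P,S \right)} = 0$ ($w{\left(P,S \right)} = -4 + 4 = 0$)
$F{\left(c \right)} = 2 c$
$\frac{F{\left(-429 \right)} + 360709}{s{\left(w{\left(23,8 \right)},-106 \right)} + 500789} = \frac{2 \left(-429\right) + 360709}{0 + 500789} = \frac{-858 + 360709}{500789} = 359851 \cdot \frac{1}{500789} = \frac{359851}{500789}$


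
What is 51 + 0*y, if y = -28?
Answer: 51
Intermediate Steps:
51 + 0*y = 51 + 0*(-28) = 51 + 0 = 51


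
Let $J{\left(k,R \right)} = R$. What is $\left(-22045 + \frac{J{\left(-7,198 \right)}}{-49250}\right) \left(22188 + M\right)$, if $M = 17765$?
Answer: $- \frac{21688814623472}{24625} \approx -8.8076 \cdot 10^{8}$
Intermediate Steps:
$\left(-22045 + \frac{J{\left(-7,198 \right)}}{-49250}\right) \left(22188 + M\right) = \left(-22045 + \frac{198}{-49250}\right) \left(22188 + 17765\right) = \left(-22045 + 198 \left(- \frac{1}{49250}\right)\right) 39953 = \left(-22045 - \frac{99}{24625}\right) 39953 = \left(- \frac{542858224}{24625}\right) 39953 = - \frac{21688814623472}{24625}$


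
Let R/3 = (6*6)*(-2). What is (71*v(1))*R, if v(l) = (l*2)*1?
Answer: -30672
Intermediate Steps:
v(l) = 2*l (v(l) = (2*l)*1 = 2*l)
R = -216 (R = 3*((6*6)*(-2)) = 3*(36*(-2)) = 3*(-72) = -216)
(71*v(1))*R = (71*(2*1))*(-216) = (71*2)*(-216) = 142*(-216) = -30672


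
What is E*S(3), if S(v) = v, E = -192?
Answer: -576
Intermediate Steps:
E*S(3) = -192*3 = -576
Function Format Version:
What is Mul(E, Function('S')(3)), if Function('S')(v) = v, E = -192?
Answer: -576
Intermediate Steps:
Mul(E, Function('S')(3)) = Mul(-192, 3) = -576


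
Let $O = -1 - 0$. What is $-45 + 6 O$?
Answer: $-51$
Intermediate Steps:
$O = -1$ ($O = -1 + 0 = -1$)
$-45 + 6 O = -45 + 6 \left(-1\right) = -45 - 6 = -51$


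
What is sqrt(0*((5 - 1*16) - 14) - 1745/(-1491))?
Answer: sqrt(2601795)/1491 ≈ 1.0818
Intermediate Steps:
sqrt(0*((5 - 1*16) - 14) - 1745/(-1491)) = sqrt(0*((5 - 16) - 14) - 1745*(-1/1491)) = sqrt(0*(-11 - 14) + 1745/1491) = sqrt(0*(-25) + 1745/1491) = sqrt(0 + 1745/1491) = sqrt(1745/1491) = sqrt(2601795)/1491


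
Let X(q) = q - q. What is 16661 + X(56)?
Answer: 16661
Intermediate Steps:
X(q) = 0
16661 + X(56) = 16661 + 0 = 16661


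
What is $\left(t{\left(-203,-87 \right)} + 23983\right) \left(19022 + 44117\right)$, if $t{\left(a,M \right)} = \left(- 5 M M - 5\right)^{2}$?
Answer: $90455866290137$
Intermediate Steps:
$t{\left(a,M \right)} = \left(-5 - 5 M^{2}\right)^{2}$ ($t{\left(a,M \right)} = \left(- 5 M^{2} - 5\right)^{2} = \left(-5 - 5 M^{2}\right)^{2}$)
$\left(t{\left(-203,-87 \right)} + 23983\right) \left(19022 + 44117\right) = \left(25 \left(1 + \left(-87\right)^{2}\right)^{2} + 23983\right) \left(19022 + 44117\right) = \left(25 \left(1 + 7569\right)^{2} + 23983\right) 63139 = \left(25 \cdot 7570^{2} + 23983\right) 63139 = \left(25 \cdot 57304900 + 23983\right) 63139 = \left(1432622500 + 23983\right) 63139 = 1432646483 \cdot 63139 = 90455866290137$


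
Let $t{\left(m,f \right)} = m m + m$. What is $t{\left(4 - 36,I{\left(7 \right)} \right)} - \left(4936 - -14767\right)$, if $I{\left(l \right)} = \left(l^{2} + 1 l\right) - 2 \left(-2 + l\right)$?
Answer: $-18711$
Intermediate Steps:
$I{\left(l \right)} = 4 + l^{2} - l$ ($I{\left(l \right)} = \left(l^{2} + l\right) - \left(-4 + 2 l\right) = \left(l + l^{2}\right) - \left(-4 + 2 l\right) = 4 + l^{2} - l$)
$t{\left(m,f \right)} = m + m^{2}$ ($t{\left(m,f \right)} = m^{2} + m = m + m^{2}$)
$t{\left(4 - 36,I{\left(7 \right)} \right)} - \left(4936 - -14767\right) = \left(4 - 36\right) \left(1 + \left(4 - 36\right)\right) - \left(4936 - -14767\right) = - 32 \left(1 - 32\right) - \left(4936 + 14767\right) = \left(-32\right) \left(-31\right) - 19703 = 992 - 19703 = -18711$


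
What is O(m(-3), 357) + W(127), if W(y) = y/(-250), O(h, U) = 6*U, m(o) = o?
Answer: 535373/250 ≈ 2141.5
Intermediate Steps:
W(y) = -y/250 (W(y) = y*(-1/250) = -y/250)
O(m(-3), 357) + W(127) = 6*357 - 1/250*127 = 2142 - 127/250 = 535373/250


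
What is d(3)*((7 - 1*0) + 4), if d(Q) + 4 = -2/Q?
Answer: -154/3 ≈ -51.333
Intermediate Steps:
d(Q) = -4 - 2/Q
d(3)*((7 - 1*0) + 4) = (-4 - 2/3)*((7 - 1*0) + 4) = (-4 - 2*⅓)*((7 + 0) + 4) = (-4 - ⅔)*(7 + 4) = -14/3*11 = -154/3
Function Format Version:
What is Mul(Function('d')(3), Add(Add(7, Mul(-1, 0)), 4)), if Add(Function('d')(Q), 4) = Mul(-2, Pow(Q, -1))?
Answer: Rational(-154, 3) ≈ -51.333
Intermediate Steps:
Function('d')(Q) = Add(-4, Mul(-2, Pow(Q, -1)))
Mul(Function('d')(3), Add(Add(7, Mul(-1, 0)), 4)) = Mul(Add(-4, Mul(-2, Pow(3, -1))), Add(Add(7, Mul(-1, 0)), 4)) = Mul(Add(-4, Mul(-2, Rational(1, 3))), Add(Add(7, 0), 4)) = Mul(Add(-4, Rational(-2, 3)), Add(7, 4)) = Mul(Rational(-14, 3), 11) = Rational(-154, 3)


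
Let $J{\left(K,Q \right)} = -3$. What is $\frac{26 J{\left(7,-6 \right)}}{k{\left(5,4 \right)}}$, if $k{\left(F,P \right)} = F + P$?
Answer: $- \frac{26}{3} \approx -8.6667$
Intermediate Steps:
$\frac{26 J{\left(7,-6 \right)}}{k{\left(5,4 \right)}} = \frac{26 \left(-3\right)}{5 + 4} = - \frac{78}{9} = \left(-78\right) \frac{1}{9} = - \frac{26}{3}$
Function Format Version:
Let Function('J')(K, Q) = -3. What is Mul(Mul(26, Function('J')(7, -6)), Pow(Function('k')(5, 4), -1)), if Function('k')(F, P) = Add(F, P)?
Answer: Rational(-26, 3) ≈ -8.6667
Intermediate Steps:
Mul(Mul(26, Function('J')(7, -6)), Pow(Function('k')(5, 4), -1)) = Mul(Mul(26, -3), Pow(Add(5, 4), -1)) = Mul(-78, Pow(9, -1)) = Mul(-78, Rational(1, 9)) = Rational(-26, 3)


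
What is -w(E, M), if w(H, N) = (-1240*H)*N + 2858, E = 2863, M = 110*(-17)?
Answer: -6638727258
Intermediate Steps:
M = -1870
w(H, N) = 2858 - 1240*H*N (w(H, N) = -1240*H*N + 2858 = 2858 - 1240*H*N)
-w(E, M) = -(2858 - 1240*2863*(-1870)) = -(2858 + 6638724400) = -1*6638727258 = -6638727258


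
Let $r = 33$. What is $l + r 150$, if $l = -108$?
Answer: $4842$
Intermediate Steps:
$l + r 150 = -108 + 33 \cdot 150 = -108 + 4950 = 4842$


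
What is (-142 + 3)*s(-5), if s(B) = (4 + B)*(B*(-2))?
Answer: 1390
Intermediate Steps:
s(B) = -2*B*(4 + B) (s(B) = (4 + B)*(-2*B) = -2*B*(4 + B))
(-142 + 3)*s(-5) = (-142 + 3)*(-2*(-5)*(4 - 5)) = -(-278)*(-5)*(-1) = -139*(-10) = 1390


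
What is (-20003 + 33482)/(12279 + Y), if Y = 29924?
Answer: 13479/42203 ≈ 0.31939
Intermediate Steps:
(-20003 + 33482)/(12279 + Y) = (-20003 + 33482)/(12279 + 29924) = 13479/42203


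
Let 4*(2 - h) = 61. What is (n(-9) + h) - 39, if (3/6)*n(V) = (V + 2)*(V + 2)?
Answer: 183/4 ≈ 45.750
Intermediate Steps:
h = -53/4 (h = 2 - 1/4*61 = 2 - 61/4 = -53/4 ≈ -13.250)
n(V) = 2*(2 + V)**2 (n(V) = 2*((V + 2)*(V + 2)) = 2*((2 + V)*(2 + V)) = 2*(2 + V)**2)
(n(-9) + h) - 39 = (2*(2 - 9)**2 - 53/4) - 39 = (2*(-7)**2 - 53/4) - 39 = (2*49 - 53/4) - 39 = (98 - 53/4) - 39 = 339/4 - 39 = 183/4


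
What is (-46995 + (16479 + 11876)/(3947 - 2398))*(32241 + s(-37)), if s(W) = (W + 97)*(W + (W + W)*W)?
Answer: -14138681436900/1549 ≈ -9.1276e+9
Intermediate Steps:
s(W) = (97 + W)*(W + 2*W²) (s(W) = (97 + W)*(W + (2*W)*W) = (97 + W)*(W + 2*W²))
(-46995 + (16479 + 11876)/(3947 - 2398))*(32241 + s(-37)) = (-46995 + (16479 + 11876)/(3947 - 2398))*(32241 - 37*(97 + 2*(-37)² + 195*(-37))) = (-46995 + 28355/1549)*(32241 - 37*(97 + 2*1369 - 7215)) = (-46995 + 28355*(1/1549))*(32241 - 37*(97 + 2738 - 7215)) = (-46995 + 28355/1549)*(32241 - 37*(-4380)) = -72766900*(32241 + 162060)/1549 = -72766900/1549*194301 = -14138681436900/1549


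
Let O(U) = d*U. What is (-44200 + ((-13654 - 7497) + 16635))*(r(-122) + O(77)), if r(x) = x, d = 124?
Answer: -459197016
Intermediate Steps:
O(U) = 124*U
(-44200 + ((-13654 - 7497) + 16635))*(r(-122) + O(77)) = (-44200 + ((-13654 - 7497) + 16635))*(-122 + 124*77) = (-44200 + (-21151 + 16635))*(-122 + 9548) = (-44200 - 4516)*9426 = -48716*9426 = -459197016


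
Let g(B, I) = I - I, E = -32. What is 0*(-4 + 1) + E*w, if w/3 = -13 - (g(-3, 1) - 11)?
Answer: 192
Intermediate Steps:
g(B, I) = 0
w = -6 (w = 3*(-13 - (0 - 11)) = 3*(-13 - 1*(-11)) = 3*(-13 + 11) = 3*(-2) = -6)
0*(-4 + 1) + E*w = 0*(-4 + 1) - 32*(-6) = 0*(-3) + 192 = 0 + 192 = 192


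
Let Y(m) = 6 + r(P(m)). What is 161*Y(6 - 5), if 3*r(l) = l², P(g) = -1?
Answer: 3059/3 ≈ 1019.7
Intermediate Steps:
r(l) = l²/3
Y(m) = 19/3 (Y(m) = 6 + (⅓)*(-1)² = 6 + (⅓)*1 = 6 + ⅓ = 19/3)
161*Y(6 - 5) = 161*(19/3) = 3059/3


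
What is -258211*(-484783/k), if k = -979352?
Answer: -125176303213/979352 ≈ -1.2782e+5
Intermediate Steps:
-258211*(-484783/k) = -258211/((-979352/(-484783))) = -258211/((-979352*(-1/484783))) = -258211/979352/484783 = -258211*484783/979352 = -125176303213/979352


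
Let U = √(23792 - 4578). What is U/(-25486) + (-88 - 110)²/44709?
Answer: 13068/14903 - √19214/25486 ≈ 0.87143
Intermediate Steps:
U = √19214 ≈ 138.61
U/(-25486) + (-88 - 110)²/44709 = √19214/(-25486) + (-88 - 110)²/44709 = √19214*(-1/25486) + (-198)²*(1/44709) = -√19214/25486 + 39204*(1/44709) = -√19214/25486 + 13068/14903 = 13068/14903 - √19214/25486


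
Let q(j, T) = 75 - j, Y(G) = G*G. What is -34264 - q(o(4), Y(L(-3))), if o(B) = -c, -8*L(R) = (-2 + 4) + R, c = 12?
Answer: -34351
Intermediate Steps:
L(R) = -1/4 - R/8 (L(R) = -((-2 + 4) + R)/8 = -(2 + R)/8 = -1/4 - R/8)
o(B) = -12 (o(B) = -1*12 = -12)
Y(G) = G**2
-34264 - q(o(4), Y(L(-3))) = -34264 - (75 - 1*(-12)) = -34264 - (75 + 12) = -34264 - 1*87 = -34264 - 87 = -34351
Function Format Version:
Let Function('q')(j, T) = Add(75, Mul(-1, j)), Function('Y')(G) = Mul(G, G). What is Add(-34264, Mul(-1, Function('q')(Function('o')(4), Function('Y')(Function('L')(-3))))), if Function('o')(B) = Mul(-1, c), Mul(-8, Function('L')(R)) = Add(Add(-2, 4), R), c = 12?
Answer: -34351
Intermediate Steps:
Function('L')(R) = Add(Rational(-1, 4), Mul(Rational(-1, 8), R)) (Function('L')(R) = Mul(Rational(-1, 8), Add(Add(-2, 4), R)) = Mul(Rational(-1, 8), Add(2, R)) = Add(Rational(-1, 4), Mul(Rational(-1, 8), R)))
Function('o')(B) = -12 (Function('o')(B) = Mul(-1, 12) = -12)
Function('Y')(G) = Pow(G, 2)
Add(-34264, Mul(-1, Function('q')(Function('o')(4), Function('Y')(Function('L')(-3))))) = Add(-34264, Mul(-1, Add(75, Mul(-1, -12)))) = Add(-34264, Mul(-1, Add(75, 12))) = Add(-34264, Mul(-1, 87)) = Add(-34264, -87) = -34351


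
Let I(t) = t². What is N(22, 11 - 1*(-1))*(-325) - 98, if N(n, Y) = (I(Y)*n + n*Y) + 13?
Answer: -1119723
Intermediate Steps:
N(n, Y) = 13 + Y*n + n*Y² (N(n, Y) = (Y²*n + n*Y) + 13 = (n*Y² + Y*n) + 13 = (Y*n + n*Y²) + 13 = 13 + Y*n + n*Y²)
N(22, 11 - 1*(-1))*(-325) - 98 = (13 + (11 - 1*(-1))*22 + 22*(11 - 1*(-1))²)*(-325) - 98 = (13 + (11 + 1)*22 + 22*(11 + 1)²)*(-325) - 98 = (13 + 12*22 + 22*12²)*(-325) - 98 = (13 + 264 + 22*144)*(-325) - 98 = (13 + 264 + 3168)*(-325) - 98 = 3445*(-325) - 98 = -1119625 - 98 = -1119723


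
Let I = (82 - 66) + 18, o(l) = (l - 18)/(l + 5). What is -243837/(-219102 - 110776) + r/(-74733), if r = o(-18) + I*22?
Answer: 233675107493/320486043462 ≈ 0.72913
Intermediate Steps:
o(l) = (-18 + l)/(5 + l)
I = 34 (I = 16 + 18 = 34)
r = 9760/13 (r = (-18 - 18)/(5 - 18) + 34*22 = -36/(-13) + 748 = -1/13*(-36) + 748 = 36/13 + 748 = 9760/13 ≈ 750.77)
-243837/(-219102 - 110776) + r/(-74733) = -243837/(-219102 - 110776) + (9760/13)/(-74733) = -243837/(-329878) + (9760/13)*(-1/74733) = -243837*(-1/329878) - 9760/971529 = 243837/329878 - 9760/971529 = 233675107493/320486043462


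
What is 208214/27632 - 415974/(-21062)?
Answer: 3969899209/145496296 ≈ 27.285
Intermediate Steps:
208214/27632 - 415974/(-21062) = 208214*(1/27632) - 415974*(-1/21062) = 104107/13816 + 207987/10531 = 3969899209/145496296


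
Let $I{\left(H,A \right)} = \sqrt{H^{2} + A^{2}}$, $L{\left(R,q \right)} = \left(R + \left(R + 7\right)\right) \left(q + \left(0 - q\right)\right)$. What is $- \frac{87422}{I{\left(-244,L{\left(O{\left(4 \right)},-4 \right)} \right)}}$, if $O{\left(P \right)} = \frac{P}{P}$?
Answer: $- \frac{43711}{122} \approx -358.29$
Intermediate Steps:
$O{\left(P \right)} = 1$
$L{\left(R,q \right)} = 0$ ($L{\left(R,q \right)} = \left(R + \left(7 + R\right)\right) \left(q - q\right) = \left(7 + 2 R\right) 0 = 0$)
$I{\left(H,A \right)} = \sqrt{A^{2} + H^{2}}$
$- \frac{87422}{I{\left(-244,L{\left(O{\left(4 \right)},-4 \right)} \right)}} = - \frac{87422}{\sqrt{0^{2} + \left(-244\right)^{2}}} = - \frac{87422}{\sqrt{0 + 59536}} = - \frac{87422}{\sqrt{59536}} = - \frac{87422}{244} = \left(-87422\right) \frac{1}{244} = - \frac{43711}{122}$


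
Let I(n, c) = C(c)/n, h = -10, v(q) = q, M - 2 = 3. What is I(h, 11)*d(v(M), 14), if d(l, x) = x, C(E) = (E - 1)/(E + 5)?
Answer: -7/8 ≈ -0.87500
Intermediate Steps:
C(E) = (-1 + E)/(5 + E)
M = 5 (M = 2 + 3 = 5)
I(n, c) = (-1 + c)/(n*(5 + c)) (I(n, c) = ((-1 + c)/(5 + c))/n = (-1 + c)/(n*(5 + c)))
I(h, 11)*d(v(M), 14) = ((-1 + 11)/((-10)*(5 + 11)))*14 = -⅒*10/16*14 = -⅒*1/16*10*14 = -1/16*14 = -7/8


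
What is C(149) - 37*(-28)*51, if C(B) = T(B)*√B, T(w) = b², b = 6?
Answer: 52836 + 36*√149 ≈ 53275.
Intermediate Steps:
T(w) = 36 (T(w) = 6² = 36)
C(B) = 36*√B
C(149) - 37*(-28)*51 = 36*√149 - 37*(-28)*51 = 36*√149 + 1036*51 = 36*√149 + 52836 = 52836 + 36*√149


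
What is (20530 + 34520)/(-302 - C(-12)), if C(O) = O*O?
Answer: -27525/223 ≈ -123.43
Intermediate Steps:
C(O) = O**2
(20530 + 34520)/(-302 - C(-12)) = (20530 + 34520)/(-302 - 1*(-12)**2) = 55050/(-302 - 1*144) = 55050/(-302 - 144) = 55050/(-446) = 55050*(-1/446) = -27525/223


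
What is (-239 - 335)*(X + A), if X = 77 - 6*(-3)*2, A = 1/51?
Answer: -3308536/51 ≈ -64873.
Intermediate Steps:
A = 1/51 ≈ 0.019608
X = 113 (X = 77 - (-18)*2 = 77 - 1*(-36) = 77 + 36 = 113)
(-239 - 335)*(X + A) = (-239 - 335)*(113 + 1/51) = -574*5764/51 = -3308536/51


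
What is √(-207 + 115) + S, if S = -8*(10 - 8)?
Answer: -16 + 2*I*√23 ≈ -16.0 + 9.5917*I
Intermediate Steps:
S = -16 (S = -8*2 = -16)
√(-207 + 115) + S = √(-207 + 115) - 16 = √(-92) - 16 = 2*I*√23 - 16 = -16 + 2*I*√23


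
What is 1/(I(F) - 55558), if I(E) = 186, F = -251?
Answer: -1/55372 ≈ -1.8060e-5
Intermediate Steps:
1/(I(F) - 55558) = 1/(186 - 55558) = 1/(-55372) = -1/55372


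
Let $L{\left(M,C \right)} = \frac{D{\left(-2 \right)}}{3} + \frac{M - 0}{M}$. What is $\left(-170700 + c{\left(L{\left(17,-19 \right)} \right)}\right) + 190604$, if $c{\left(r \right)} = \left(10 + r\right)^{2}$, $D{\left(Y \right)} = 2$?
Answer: $\frac{180361}{9} \approx 20040.0$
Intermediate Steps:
$L{\left(M,C \right)} = \frac{5}{3}$ ($L{\left(M,C \right)} = \frac{2}{3} + \frac{M - 0}{M} = 2 \cdot \frac{1}{3} + \frac{M + 0}{M} = \frac{2}{3} + \frac{M}{M} = \frac{2}{3} + 1 = \frac{5}{3}$)
$\left(-170700 + c{\left(L{\left(17,-19 \right)} \right)}\right) + 190604 = \left(-170700 + \left(10 + \frac{5}{3}\right)^{2}\right) + 190604 = \left(-170700 + \left(\frac{35}{3}\right)^{2}\right) + 190604 = \left(-170700 + \frac{1225}{9}\right) + 190604 = - \frac{1535075}{9} + 190604 = \frac{180361}{9}$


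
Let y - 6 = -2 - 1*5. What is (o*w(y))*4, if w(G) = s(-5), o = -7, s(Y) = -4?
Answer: 112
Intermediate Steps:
y = -1 (y = 6 + (-2 - 1*5) = 6 + (-2 - 5) = 6 - 7 = -1)
w(G) = -4
(o*w(y))*4 = -7*(-4)*4 = 28*4 = 112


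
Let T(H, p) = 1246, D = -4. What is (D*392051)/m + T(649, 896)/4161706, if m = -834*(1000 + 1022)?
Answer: 816063148204/877260573711 ≈ 0.93024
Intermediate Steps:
m = -1686348 (m = -834*2022 = -1686348)
(D*392051)/m + T(649, 896)/4161706 = -4*392051/(-1686348) + 1246/4161706 = -1568204*(-1/1686348) + 1246*(1/4161706) = 392051/421587 + 623/2080853 = 816063148204/877260573711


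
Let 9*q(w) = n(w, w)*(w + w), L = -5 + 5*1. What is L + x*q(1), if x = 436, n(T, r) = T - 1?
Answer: 0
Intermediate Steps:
n(T, r) = -1 + T
L = 0 (L = -5 + 5 = 0)
q(w) = 2*w*(-1 + w)/9 (q(w) = ((-1 + w)*(w + w))/9 = ((-1 + w)*(2*w))/9 = (2*w*(-1 + w))/9 = 2*w*(-1 + w)/9)
L + x*q(1) = 0 + 436*((2/9)*1*(-1 + 1)) = 0 + 436*((2/9)*1*0) = 0 + 436*0 = 0 + 0 = 0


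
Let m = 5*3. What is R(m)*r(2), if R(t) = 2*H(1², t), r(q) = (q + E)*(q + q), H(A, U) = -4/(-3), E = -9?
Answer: -224/3 ≈ -74.667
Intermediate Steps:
m = 15
H(A, U) = 4/3 (H(A, U) = -4*(-⅓) = 4/3)
r(q) = 2*q*(-9 + q) (r(q) = (q - 9)*(q + q) = (-9 + q)*(2*q) = 2*q*(-9 + q))
R(t) = 8/3 (R(t) = 2*(4/3) = 8/3)
R(m)*r(2) = 8*(2*2*(-9 + 2))/3 = 8*(2*2*(-7))/3 = (8/3)*(-28) = -224/3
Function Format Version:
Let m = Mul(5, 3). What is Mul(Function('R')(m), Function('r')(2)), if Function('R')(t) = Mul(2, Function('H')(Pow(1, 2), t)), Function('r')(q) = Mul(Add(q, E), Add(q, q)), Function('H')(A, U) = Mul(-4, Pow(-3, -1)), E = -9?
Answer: Rational(-224, 3) ≈ -74.667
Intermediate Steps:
m = 15
Function('H')(A, U) = Rational(4, 3) (Function('H')(A, U) = Mul(-4, Rational(-1, 3)) = Rational(4, 3))
Function('r')(q) = Mul(2, q, Add(-9, q)) (Function('r')(q) = Mul(Add(q, -9), Add(q, q)) = Mul(Add(-9, q), Mul(2, q)) = Mul(2, q, Add(-9, q)))
Function('R')(t) = Rational(8, 3) (Function('R')(t) = Mul(2, Rational(4, 3)) = Rational(8, 3))
Mul(Function('R')(m), Function('r')(2)) = Mul(Rational(8, 3), Mul(2, 2, Add(-9, 2))) = Mul(Rational(8, 3), Mul(2, 2, -7)) = Mul(Rational(8, 3), -28) = Rational(-224, 3)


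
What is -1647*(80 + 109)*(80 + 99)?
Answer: -55719657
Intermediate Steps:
-1647*(80 + 109)*(80 + 99) = -311283*179 = -1647*33831 = -55719657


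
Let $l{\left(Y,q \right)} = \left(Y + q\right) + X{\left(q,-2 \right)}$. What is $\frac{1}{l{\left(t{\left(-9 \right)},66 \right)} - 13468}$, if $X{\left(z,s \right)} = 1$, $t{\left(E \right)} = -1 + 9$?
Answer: $- \frac{1}{13393} \approx -7.4666 \cdot 10^{-5}$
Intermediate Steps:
$t{\left(E \right)} = 8$
$l{\left(Y,q \right)} = 1 + Y + q$ ($l{\left(Y,q \right)} = \left(Y + q\right) + 1 = 1 + Y + q$)
$\frac{1}{l{\left(t{\left(-9 \right)},66 \right)} - 13468} = \frac{1}{\left(1 + 8 + 66\right) - 13468} = \frac{1}{75 - 13468} = \frac{1}{-13393} = - \frac{1}{13393}$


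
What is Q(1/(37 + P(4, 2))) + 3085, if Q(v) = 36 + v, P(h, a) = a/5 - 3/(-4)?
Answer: 2381343/763 ≈ 3121.0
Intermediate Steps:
P(h, a) = ¾ + a/5 (P(h, a) = a*(⅕) - 3*(-¼) = a/5 + ¾ = ¾ + a/5)
Q(1/(37 + P(4, 2))) + 3085 = (36 + 1/(37 + (¾ + (⅕)*2))) + 3085 = (36 + 1/(37 + (¾ + ⅖))) + 3085 = (36 + 1/(37 + 23/20)) + 3085 = (36 + 1/(763/20)) + 3085 = (36 + 20/763) + 3085 = 27488/763 + 3085 = 2381343/763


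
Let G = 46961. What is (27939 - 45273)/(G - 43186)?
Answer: -17334/3775 ≈ -4.5918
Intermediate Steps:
(27939 - 45273)/(G - 43186) = (27939 - 45273)/(46961 - 43186) = -17334/3775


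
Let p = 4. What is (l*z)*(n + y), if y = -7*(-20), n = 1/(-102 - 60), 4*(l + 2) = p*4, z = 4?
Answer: 90716/81 ≈ 1120.0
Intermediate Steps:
l = 2 (l = -2 + (4*4)/4 = -2 + (¼)*16 = -2 + 4 = 2)
n = -1/162 (n = 1/(-162) = -1/162 ≈ -0.0061728)
y = 140
(l*z)*(n + y) = (2*4)*(-1/162 + 140) = 8*(22679/162) = 90716/81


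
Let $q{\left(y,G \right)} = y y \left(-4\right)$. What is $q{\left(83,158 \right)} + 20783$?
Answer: $-6773$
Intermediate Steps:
$q{\left(y,G \right)} = - 4 y^{2}$ ($q{\left(y,G \right)} = y \left(- 4 y\right) = - 4 y^{2}$)
$q{\left(83,158 \right)} + 20783 = - 4 \cdot 83^{2} + 20783 = \left(-4\right) 6889 + 20783 = -27556 + 20783 = -6773$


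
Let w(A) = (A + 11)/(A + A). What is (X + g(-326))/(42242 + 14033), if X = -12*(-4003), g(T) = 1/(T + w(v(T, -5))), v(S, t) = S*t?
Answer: 50971909024/59714471725 ≈ 0.85359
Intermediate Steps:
w(A) = (11 + A)/(2*A) (w(A) = (11 + A)/((2*A)) = (11 + A)*(1/(2*A)) = (11 + A)/(2*A))
g(T) = 1/(T - (11 - 5*T)/(10*T)) (g(T) = 1/(T + (11 + T*(-5))/(2*((T*(-5))))) = 1/(T + (11 - 5*T)/(2*((-5*T)))) = 1/(T + (-1/(5*T))*(11 - 5*T)/2) = 1/(T - (11 - 5*T)/(10*T)))
X = 48036
(X + g(-326))/(42242 + 14033) = (48036 + 10*(-326)/(-11 + 5*(-326) + 10*(-326)**2))/(42242 + 14033) = (48036 + 10*(-326)/(-11 - 1630 + 10*106276))/56275 = (48036 + 10*(-326)/(-11 - 1630 + 1062760))*(1/56275) = (48036 + 10*(-326)/1061119)*(1/56275) = (48036 + 10*(-326)*(1/1061119))*(1/56275) = (48036 - 3260/1061119)*(1/56275) = (50971909024/1061119)*(1/56275) = 50971909024/59714471725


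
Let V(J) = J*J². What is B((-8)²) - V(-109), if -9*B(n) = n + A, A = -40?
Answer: 3885079/3 ≈ 1.2950e+6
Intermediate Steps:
B(n) = 40/9 - n/9 (B(n) = -(n - 40)/9 = -(-40 + n)/9 = 40/9 - n/9)
V(J) = J³
B((-8)²) - V(-109) = (40/9 - ⅑*(-8)²) - 1*(-109)³ = (40/9 - ⅑*64) - 1*(-1295029) = (40/9 - 64/9) + 1295029 = -8/3 + 1295029 = 3885079/3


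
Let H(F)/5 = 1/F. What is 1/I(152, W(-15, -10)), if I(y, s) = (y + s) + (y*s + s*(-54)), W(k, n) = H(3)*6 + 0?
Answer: 1/1142 ≈ 0.00087566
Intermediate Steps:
H(F) = 5/F
W(k, n) = 10 (W(k, n) = (5/3)*6 + 0 = 10 + 0 = 10)
I(y, s) = y - 53*s + s*y (I(y, s) = (s + y) + (s*y - 54*s) = (s + y) + (-54*s + s*y) = y - 53*s + s*y)
1/I(152, W(-15, -10)) = 1/(152 - 53*10 + 10*152) = 1/(152 - 530 + 1520) = 1/1142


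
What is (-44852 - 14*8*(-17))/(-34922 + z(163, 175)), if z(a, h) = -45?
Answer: 42948/34967 ≈ 1.2282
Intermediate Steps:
(-44852 - 14*8*(-17))/(-34922 + z(163, 175)) = (-44852 - 14*8*(-17))/(-34922 - 45) = (-44852 - 112*(-17))/(-34967) = (-44852 + 1904)*(-1/34967) = -42948*(-1/34967) = 42948/34967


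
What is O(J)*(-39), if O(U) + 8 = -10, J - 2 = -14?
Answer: 702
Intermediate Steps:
J = -12 (J = 2 - 14 = -12)
O(U) = -18 (O(U) = -8 - 10 = -18)
O(J)*(-39) = -18*(-39) = 702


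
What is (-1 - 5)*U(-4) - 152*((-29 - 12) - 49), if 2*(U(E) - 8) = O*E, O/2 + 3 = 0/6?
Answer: 13560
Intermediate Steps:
O = -6 (O = -6 + 2*(0/6) = -6 + 2*(0*(⅙)) = -6 + 2*0 = -6 + 0 = -6)
U(E) = 8 - 3*E (U(E) = 8 + (-6*E)/2 = 8 - 3*E)
(-1 - 5)*U(-4) - 152*((-29 - 12) - 49) = (-1 - 5)*(8 - 3*(-4)) - 152*((-29 - 12) - 49) = -6*(8 + 12) - 152*(-41 - 49) = -6*20 - 152*(-90) = -120 + 13680 = 13560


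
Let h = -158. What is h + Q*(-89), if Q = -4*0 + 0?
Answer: -158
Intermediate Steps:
Q = 0 (Q = -2*0 + 0 = 0 + 0 = 0)
h + Q*(-89) = -158 + 0*(-89) = -158 + 0 = -158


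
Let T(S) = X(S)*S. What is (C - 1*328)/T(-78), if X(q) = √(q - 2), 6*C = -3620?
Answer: -1397*I*√5/2340 ≈ -1.335*I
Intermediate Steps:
C = -1810/3 (C = (⅙)*(-3620) = -1810/3 ≈ -603.33)
X(q) = √(-2 + q)
T(S) = S*√(-2 + S) (T(S) = √(-2 + S)*S = S*√(-2 + S))
(C - 1*328)/T(-78) = (-1810/3 - 1*328)/((-78*√(-2 - 78))) = (-1810/3 - 328)/((-312*I*√5)) = -2794*I*√5/1560/3 = -1397*I*√5/2340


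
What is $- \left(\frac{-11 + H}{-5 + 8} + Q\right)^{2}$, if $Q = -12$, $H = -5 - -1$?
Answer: $-289$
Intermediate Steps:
$H = -4$ ($H = -5 + 1 = -4$)
$- \left(\frac{-11 + H}{-5 + 8} + Q\right)^{2} = - \left(\frac{-11 - 4}{-5 + 8} - 12\right)^{2} = - \left(- \frac{15}{3} - 12\right)^{2} = - \left(\left(-15\right) \frac{1}{3} - 12\right)^{2} = - \left(-5 - 12\right)^{2} = - \left(-17\right)^{2} = \left(-1\right) 289 = -289$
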